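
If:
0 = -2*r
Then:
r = 0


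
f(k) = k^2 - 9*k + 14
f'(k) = 2*k - 9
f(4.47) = -6.25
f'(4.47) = -0.06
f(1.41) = 3.30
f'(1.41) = -6.18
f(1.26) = 4.25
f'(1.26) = -6.48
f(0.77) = 7.66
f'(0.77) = -7.46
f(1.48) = 2.87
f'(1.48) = -6.04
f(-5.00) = 84.00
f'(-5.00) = -19.00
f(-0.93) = 23.23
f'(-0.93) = -10.86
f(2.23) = -1.10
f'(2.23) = -4.54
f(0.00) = 14.00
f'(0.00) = -9.00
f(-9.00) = 176.00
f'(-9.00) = -27.00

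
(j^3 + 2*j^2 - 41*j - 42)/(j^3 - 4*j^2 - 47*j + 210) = (j + 1)/(j - 5)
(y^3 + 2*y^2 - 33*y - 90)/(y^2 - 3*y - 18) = y + 5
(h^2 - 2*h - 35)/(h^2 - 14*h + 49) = (h + 5)/(h - 7)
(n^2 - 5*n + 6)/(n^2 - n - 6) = (n - 2)/(n + 2)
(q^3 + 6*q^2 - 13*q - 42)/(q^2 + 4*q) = (q^3 + 6*q^2 - 13*q - 42)/(q*(q + 4))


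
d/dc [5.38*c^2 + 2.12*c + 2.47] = 10.76*c + 2.12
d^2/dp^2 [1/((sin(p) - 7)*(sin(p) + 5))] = (-4*sin(p)^4 + 6*sin(p)^3 - 138*sin(p)^2 + 58*sin(p) + 78)/((sin(p) - 7)^3*(sin(p) + 5)^3)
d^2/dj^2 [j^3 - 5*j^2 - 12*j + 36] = 6*j - 10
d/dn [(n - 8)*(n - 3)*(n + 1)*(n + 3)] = 4*n^3 - 21*n^2 - 34*n + 63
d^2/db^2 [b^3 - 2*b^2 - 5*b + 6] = 6*b - 4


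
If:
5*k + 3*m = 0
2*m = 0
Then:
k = 0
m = 0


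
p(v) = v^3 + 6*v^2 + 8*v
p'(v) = 3*v^2 + 12*v + 8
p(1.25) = 21.33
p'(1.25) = 27.69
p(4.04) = 196.19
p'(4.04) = 105.44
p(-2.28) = 1.10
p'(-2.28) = -3.76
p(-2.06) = 0.24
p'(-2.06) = -3.99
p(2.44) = 69.77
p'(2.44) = 55.14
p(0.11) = 0.95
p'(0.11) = 9.36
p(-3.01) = 3.01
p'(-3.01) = -0.94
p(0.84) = 11.55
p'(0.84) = 20.20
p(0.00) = 0.00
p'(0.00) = 8.00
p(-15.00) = -2145.00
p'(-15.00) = 503.00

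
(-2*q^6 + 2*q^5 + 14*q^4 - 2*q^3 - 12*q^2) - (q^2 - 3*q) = -2*q^6 + 2*q^5 + 14*q^4 - 2*q^3 - 13*q^2 + 3*q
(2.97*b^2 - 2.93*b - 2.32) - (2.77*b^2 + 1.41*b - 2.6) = 0.2*b^2 - 4.34*b + 0.28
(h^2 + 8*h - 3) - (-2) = h^2 + 8*h - 1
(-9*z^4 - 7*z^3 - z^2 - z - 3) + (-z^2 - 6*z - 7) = -9*z^4 - 7*z^3 - 2*z^2 - 7*z - 10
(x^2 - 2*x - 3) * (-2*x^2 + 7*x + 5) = -2*x^4 + 11*x^3 - 3*x^2 - 31*x - 15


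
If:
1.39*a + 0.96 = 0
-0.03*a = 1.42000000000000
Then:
No Solution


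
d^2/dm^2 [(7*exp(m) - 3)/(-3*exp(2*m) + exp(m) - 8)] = (-63*exp(4*m) + 87*exp(3*m) + 981*exp(2*m) - 341*exp(m) - 424)*exp(m)/(27*exp(6*m) - 27*exp(5*m) + 225*exp(4*m) - 145*exp(3*m) + 600*exp(2*m) - 192*exp(m) + 512)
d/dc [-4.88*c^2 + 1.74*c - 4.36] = 1.74 - 9.76*c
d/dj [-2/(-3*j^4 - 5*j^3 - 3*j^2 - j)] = 2*(-12*j^3 - 15*j^2 - 6*j - 1)/(j^2*(3*j^3 + 5*j^2 + 3*j + 1)^2)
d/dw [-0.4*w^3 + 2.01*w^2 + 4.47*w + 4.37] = -1.2*w^2 + 4.02*w + 4.47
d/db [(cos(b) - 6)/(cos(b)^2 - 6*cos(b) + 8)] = (cos(b)^2 - 12*cos(b) + 28)*sin(b)/(cos(b)^2 - 6*cos(b) + 8)^2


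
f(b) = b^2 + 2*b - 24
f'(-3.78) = -5.56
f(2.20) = -14.76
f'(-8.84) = -15.68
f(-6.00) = 0.00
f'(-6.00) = -10.00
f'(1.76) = 5.52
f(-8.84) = 36.47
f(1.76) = -17.38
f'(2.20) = 6.40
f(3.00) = -9.00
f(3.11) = -8.11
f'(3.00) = 8.00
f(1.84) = -16.93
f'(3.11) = 8.22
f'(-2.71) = -3.42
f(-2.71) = -22.08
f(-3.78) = -17.27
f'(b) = 2*b + 2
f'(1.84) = 5.68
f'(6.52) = 15.04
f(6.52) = 31.55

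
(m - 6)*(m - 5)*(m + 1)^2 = m^4 - 9*m^3 + 9*m^2 + 49*m + 30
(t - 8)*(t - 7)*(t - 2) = t^3 - 17*t^2 + 86*t - 112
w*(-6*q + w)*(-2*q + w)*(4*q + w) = 48*q^3*w - 20*q^2*w^2 - 4*q*w^3 + w^4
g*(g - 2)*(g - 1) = g^3 - 3*g^2 + 2*g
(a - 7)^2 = a^2 - 14*a + 49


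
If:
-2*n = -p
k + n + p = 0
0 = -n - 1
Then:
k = 3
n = -1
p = -2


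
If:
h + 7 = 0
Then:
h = -7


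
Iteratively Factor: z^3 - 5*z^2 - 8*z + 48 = (z - 4)*(z^2 - z - 12) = (z - 4)*(z + 3)*(z - 4)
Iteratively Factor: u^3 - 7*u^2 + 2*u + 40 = (u - 5)*(u^2 - 2*u - 8) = (u - 5)*(u + 2)*(u - 4)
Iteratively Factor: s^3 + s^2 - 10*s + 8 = (s - 1)*(s^2 + 2*s - 8) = (s - 2)*(s - 1)*(s + 4)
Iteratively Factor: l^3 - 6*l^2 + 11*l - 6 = (l - 3)*(l^2 - 3*l + 2) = (l - 3)*(l - 2)*(l - 1)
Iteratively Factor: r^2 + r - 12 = (r + 4)*(r - 3)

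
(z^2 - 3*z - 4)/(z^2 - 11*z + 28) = (z + 1)/(z - 7)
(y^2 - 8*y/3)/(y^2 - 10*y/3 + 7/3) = y*(3*y - 8)/(3*y^2 - 10*y + 7)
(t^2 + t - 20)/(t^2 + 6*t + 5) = (t - 4)/(t + 1)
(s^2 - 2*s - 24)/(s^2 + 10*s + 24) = (s - 6)/(s + 6)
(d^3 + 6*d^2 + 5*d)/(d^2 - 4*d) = (d^2 + 6*d + 5)/(d - 4)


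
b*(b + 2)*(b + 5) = b^3 + 7*b^2 + 10*b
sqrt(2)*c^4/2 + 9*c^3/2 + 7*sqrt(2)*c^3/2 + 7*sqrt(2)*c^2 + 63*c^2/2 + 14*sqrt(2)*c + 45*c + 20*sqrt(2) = (c + 5)*(c + sqrt(2)/2)*(c + 4*sqrt(2))*(sqrt(2)*c/2 + sqrt(2))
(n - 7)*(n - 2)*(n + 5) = n^3 - 4*n^2 - 31*n + 70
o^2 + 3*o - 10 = (o - 2)*(o + 5)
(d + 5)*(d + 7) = d^2 + 12*d + 35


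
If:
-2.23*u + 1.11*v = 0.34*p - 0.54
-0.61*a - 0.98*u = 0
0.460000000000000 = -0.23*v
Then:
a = -1.60655737704918*u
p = -6.55882352941176*u - 4.94117647058824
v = -2.00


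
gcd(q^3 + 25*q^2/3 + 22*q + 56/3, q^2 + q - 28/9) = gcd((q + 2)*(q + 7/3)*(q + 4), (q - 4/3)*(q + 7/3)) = q + 7/3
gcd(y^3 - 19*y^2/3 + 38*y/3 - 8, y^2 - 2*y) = y - 2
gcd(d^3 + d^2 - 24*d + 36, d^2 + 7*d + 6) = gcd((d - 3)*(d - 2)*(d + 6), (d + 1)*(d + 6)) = d + 6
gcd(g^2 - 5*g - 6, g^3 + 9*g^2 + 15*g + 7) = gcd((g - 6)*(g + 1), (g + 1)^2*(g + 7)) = g + 1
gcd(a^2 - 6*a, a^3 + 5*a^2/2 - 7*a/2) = a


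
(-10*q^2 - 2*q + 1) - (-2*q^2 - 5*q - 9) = -8*q^2 + 3*q + 10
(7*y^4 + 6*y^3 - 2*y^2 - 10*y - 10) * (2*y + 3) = 14*y^5 + 33*y^4 + 14*y^3 - 26*y^2 - 50*y - 30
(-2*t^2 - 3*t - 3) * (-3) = 6*t^2 + 9*t + 9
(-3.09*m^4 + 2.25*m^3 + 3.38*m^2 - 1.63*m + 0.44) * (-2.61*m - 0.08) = 8.0649*m^5 - 5.6253*m^4 - 9.0018*m^3 + 3.9839*m^2 - 1.018*m - 0.0352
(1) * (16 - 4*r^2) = 16 - 4*r^2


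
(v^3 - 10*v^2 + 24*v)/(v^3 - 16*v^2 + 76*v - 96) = v*(v - 4)/(v^2 - 10*v + 16)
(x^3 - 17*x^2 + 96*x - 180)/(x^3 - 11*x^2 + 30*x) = (x - 6)/x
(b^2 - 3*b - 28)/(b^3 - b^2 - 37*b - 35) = (b + 4)/(b^2 + 6*b + 5)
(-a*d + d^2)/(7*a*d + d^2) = (-a + d)/(7*a + d)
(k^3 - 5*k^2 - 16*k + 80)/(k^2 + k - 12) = (k^2 - 9*k + 20)/(k - 3)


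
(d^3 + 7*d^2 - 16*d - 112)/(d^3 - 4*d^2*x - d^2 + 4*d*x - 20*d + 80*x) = (-d^2 - 3*d + 28)/(-d^2 + 4*d*x + 5*d - 20*x)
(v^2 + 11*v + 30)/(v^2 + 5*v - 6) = (v + 5)/(v - 1)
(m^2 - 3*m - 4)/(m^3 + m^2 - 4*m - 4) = (m - 4)/(m^2 - 4)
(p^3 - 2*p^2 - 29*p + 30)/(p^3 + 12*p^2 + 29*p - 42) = (p^2 - p - 30)/(p^2 + 13*p + 42)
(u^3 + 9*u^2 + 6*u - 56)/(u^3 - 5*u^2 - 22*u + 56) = (u + 7)/(u - 7)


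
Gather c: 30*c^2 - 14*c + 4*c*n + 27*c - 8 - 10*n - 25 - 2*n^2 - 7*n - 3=30*c^2 + c*(4*n + 13) - 2*n^2 - 17*n - 36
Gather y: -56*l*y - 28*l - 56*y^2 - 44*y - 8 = -28*l - 56*y^2 + y*(-56*l - 44) - 8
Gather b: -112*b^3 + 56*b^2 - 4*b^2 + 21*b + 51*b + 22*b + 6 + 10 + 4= -112*b^3 + 52*b^2 + 94*b + 20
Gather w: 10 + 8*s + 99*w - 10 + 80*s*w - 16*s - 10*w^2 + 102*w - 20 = -8*s - 10*w^2 + w*(80*s + 201) - 20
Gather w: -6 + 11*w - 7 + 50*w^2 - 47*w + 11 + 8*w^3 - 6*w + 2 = 8*w^3 + 50*w^2 - 42*w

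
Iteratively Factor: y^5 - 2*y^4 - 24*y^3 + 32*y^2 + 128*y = (y + 2)*(y^4 - 4*y^3 - 16*y^2 + 64*y) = (y + 2)*(y + 4)*(y^3 - 8*y^2 + 16*y) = y*(y + 2)*(y + 4)*(y^2 - 8*y + 16) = y*(y - 4)*(y + 2)*(y + 4)*(y - 4)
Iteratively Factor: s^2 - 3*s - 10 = (s - 5)*(s + 2)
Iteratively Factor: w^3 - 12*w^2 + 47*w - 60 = (w - 5)*(w^2 - 7*w + 12) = (w - 5)*(w - 3)*(w - 4)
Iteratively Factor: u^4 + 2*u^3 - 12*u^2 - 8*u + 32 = (u + 4)*(u^3 - 2*u^2 - 4*u + 8) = (u - 2)*(u + 4)*(u^2 - 4) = (u - 2)*(u + 2)*(u + 4)*(u - 2)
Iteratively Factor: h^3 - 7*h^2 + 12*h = (h)*(h^2 - 7*h + 12) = h*(h - 3)*(h - 4)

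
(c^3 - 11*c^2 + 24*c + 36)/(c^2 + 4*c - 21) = (c^3 - 11*c^2 + 24*c + 36)/(c^2 + 4*c - 21)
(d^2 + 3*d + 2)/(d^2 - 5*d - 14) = (d + 1)/(d - 7)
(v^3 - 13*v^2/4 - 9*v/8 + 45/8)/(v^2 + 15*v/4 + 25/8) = (2*v^2 - 9*v + 9)/(2*v + 5)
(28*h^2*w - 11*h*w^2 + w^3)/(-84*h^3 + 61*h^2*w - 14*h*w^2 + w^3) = w/(-3*h + w)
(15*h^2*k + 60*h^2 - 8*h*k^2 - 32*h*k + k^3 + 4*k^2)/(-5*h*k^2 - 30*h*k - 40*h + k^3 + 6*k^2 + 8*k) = (-3*h + k)/(k + 2)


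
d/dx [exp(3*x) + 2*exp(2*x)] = (3*exp(x) + 4)*exp(2*x)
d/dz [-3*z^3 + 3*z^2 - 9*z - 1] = -9*z^2 + 6*z - 9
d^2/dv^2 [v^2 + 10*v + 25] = 2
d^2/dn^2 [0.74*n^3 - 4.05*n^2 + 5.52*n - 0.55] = 4.44*n - 8.1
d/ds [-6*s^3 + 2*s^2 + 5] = 2*s*(2 - 9*s)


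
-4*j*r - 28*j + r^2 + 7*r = (-4*j + r)*(r + 7)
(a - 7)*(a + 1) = a^2 - 6*a - 7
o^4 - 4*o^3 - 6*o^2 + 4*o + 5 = (o - 5)*(o - 1)*(o + 1)^2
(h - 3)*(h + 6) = h^2 + 3*h - 18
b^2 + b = b*(b + 1)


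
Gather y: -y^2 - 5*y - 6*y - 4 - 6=-y^2 - 11*y - 10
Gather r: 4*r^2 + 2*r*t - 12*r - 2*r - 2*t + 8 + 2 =4*r^2 + r*(2*t - 14) - 2*t + 10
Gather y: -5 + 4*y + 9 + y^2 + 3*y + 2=y^2 + 7*y + 6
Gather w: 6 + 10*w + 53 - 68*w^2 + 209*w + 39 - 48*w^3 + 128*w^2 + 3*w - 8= -48*w^3 + 60*w^2 + 222*w + 90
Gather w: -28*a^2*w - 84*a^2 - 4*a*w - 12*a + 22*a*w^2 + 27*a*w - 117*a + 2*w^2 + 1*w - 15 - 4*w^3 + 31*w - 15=-84*a^2 - 129*a - 4*w^3 + w^2*(22*a + 2) + w*(-28*a^2 + 23*a + 32) - 30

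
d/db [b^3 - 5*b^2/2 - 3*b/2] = 3*b^2 - 5*b - 3/2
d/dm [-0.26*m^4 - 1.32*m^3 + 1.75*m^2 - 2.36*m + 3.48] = -1.04*m^3 - 3.96*m^2 + 3.5*m - 2.36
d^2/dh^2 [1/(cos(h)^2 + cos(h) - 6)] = (-4*sin(h)^4 + 27*sin(h)^2 - 9*cos(h)/4 - 3*cos(3*h)/4 - 9)/((cos(h) - 2)^3*(cos(h) + 3)^3)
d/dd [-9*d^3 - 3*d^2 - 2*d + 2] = -27*d^2 - 6*d - 2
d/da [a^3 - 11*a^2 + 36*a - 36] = 3*a^2 - 22*a + 36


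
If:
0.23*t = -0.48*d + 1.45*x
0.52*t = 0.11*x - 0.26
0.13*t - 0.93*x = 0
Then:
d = 0.03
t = -0.52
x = -0.07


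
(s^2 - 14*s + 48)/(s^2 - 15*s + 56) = (s - 6)/(s - 7)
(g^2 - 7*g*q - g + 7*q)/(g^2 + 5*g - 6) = (g - 7*q)/(g + 6)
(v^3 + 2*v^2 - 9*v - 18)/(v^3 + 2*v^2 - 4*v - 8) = (v^2 - 9)/(v^2 - 4)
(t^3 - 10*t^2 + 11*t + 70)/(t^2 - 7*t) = t - 3 - 10/t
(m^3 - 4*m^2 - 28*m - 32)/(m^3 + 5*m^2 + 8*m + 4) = (m - 8)/(m + 1)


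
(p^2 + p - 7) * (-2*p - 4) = -2*p^3 - 6*p^2 + 10*p + 28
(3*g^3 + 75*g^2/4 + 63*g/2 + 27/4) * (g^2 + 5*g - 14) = 3*g^5 + 135*g^4/4 + 333*g^3/4 - 393*g^2/4 - 1629*g/4 - 189/2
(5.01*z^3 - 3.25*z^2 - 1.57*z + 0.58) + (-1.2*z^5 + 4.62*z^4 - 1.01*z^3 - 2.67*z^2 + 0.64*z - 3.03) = -1.2*z^5 + 4.62*z^4 + 4.0*z^3 - 5.92*z^2 - 0.93*z - 2.45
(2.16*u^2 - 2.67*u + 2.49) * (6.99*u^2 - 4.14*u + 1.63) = 15.0984*u^4 - 27.6057*u^3 + 31.9797*u^2 - 14.6607*u + 4.0587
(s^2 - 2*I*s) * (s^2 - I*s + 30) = s^4 - 3*I*s^3 + 28*s^2 - 60*I*s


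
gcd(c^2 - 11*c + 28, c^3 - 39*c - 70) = c - 7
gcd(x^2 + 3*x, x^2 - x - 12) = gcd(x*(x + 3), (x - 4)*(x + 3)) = x + 3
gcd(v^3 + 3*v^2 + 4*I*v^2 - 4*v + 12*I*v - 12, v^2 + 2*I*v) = v + 2*I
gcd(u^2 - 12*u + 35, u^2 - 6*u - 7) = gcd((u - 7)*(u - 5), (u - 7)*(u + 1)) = u - 7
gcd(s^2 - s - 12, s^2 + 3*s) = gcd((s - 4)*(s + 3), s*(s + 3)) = s + 3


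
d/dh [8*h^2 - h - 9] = 16*h - 1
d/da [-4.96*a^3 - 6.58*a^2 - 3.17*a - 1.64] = -14.88*a^2 - 13.16*a - 3.17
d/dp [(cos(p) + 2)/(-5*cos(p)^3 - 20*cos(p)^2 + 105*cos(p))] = 2*(-cos(p)^3 - 5*cos(p)^2 - 8*cos(p) + 21)*sin(p)/(5*(cos(p) - 3)^2*(cos(p) + 7)^2*cos(p)^2)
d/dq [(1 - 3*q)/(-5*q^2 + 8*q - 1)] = 5*(-3*q^2 + 2*q - 1)/(25*q^4 - 80*q^3 + 74*q^2 - 16*q + 1)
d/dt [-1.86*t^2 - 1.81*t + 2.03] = -3.72*t - 1.81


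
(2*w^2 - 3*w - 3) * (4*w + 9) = 8*w^3 + 6*w^2 - 39*w - 27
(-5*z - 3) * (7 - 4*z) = 20*z^2 - 23*z - 21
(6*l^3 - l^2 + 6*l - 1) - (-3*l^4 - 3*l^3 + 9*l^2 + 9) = 3*l^4 + 9*l^3 - 10*l^2 + 6*l - 10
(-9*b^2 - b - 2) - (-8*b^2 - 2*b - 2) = -b^2 + b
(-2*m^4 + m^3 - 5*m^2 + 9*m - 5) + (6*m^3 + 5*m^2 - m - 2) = -2*m^4 + 7*m^3 + 8*m - 7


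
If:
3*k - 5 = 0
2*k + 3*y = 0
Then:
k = 5/3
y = -10/9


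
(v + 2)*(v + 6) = v^2 + 8*v + 12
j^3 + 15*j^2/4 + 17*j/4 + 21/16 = (j + 1/2)*(j + 3/2)*(j + 7/4)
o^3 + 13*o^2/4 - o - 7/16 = (o - 1/2)*(o + 1/4)*(o + 7/2)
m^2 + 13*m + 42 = (m + 6)*(m + 7)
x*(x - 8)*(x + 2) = x^3 - 6*x^2 - 16*x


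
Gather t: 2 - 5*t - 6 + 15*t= 10*t - 4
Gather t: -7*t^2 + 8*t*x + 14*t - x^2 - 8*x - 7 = -7*t^2 + t*(8*x + 14) - x^2 - 8*x - 7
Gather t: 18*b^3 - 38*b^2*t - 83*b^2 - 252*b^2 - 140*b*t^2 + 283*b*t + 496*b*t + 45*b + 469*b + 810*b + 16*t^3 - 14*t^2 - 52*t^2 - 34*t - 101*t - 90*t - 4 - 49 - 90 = 18*b^3 - 335*b^2 + 1324*b + 16*t^3 + t^2*(-140*b - 66) + t*(-38*b^2 + 779*b - 225) - 143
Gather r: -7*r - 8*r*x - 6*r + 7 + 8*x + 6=r*(-8*x - 13) + 8*x + 13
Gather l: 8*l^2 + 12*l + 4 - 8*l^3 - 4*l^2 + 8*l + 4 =-8*l^3 + 4*l^2 + 20*l + 8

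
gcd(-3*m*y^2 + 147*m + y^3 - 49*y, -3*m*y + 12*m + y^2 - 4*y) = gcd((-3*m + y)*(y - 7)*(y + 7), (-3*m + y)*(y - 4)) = -3*m + y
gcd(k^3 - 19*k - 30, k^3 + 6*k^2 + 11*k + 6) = k^2 + 5*k + 6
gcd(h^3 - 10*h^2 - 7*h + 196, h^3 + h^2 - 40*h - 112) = h^2 - 3*h - 28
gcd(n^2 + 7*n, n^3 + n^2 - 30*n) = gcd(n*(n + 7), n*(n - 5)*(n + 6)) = n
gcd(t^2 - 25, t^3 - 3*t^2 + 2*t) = 1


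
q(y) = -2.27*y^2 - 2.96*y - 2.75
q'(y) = -4.54*y - 2.96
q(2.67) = -26.84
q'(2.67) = -15.08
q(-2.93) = -13.56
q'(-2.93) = 10.34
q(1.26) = -10.08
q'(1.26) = -8.68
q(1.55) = -12.79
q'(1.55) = -10.00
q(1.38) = -11.16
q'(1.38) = -9.23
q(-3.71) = -23.01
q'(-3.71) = 13.88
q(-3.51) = -20.33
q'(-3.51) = 12.98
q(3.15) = -34.60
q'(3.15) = -17.26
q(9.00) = -213.26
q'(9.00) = -43.82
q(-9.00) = -159.98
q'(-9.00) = 37.90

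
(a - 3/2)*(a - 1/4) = a^2 - 7*a/4 + 3/8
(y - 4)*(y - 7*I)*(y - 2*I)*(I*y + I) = I*y^4 + 9*y^3 - 3*I*y^3 - 27*y^2 - 18*I*y^2 - 36*y + 42*I*y + 56*I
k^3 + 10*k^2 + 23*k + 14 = (k + 1)*(k + 2)*(k + 7)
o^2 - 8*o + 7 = (o - 7)*(o - 1)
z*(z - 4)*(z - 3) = z^3 - 7*z^2 + 12*z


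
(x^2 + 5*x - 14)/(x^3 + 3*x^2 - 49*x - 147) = (x - 2)/(x^2 - 4*x - 21)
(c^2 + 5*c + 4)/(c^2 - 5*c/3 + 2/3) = 3*(c^2 + 5*c + 4)/(3*c^2 - 5*c + 2)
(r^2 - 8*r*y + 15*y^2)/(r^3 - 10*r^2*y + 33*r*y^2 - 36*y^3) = (r - 5*y)/(r^2 - 7*r*y + 12*y^2)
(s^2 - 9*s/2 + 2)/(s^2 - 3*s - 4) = (s - 1/2)/(s + 1)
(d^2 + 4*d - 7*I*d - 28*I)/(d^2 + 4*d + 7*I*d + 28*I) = (d - 7*I)/(d + 7*I)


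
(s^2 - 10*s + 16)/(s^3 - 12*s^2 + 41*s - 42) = (s - 8)/(s^2 - 10*s + 21)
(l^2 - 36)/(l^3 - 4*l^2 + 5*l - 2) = (l^2 - 36)/(l^3 - 4*l^2 + 5*l - 2)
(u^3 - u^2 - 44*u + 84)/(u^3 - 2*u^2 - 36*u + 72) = (u + 7)/(u + 6)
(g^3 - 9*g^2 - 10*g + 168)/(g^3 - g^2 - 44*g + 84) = (g^2 - 3*g - 28)/(g^2 + 5*g - 14)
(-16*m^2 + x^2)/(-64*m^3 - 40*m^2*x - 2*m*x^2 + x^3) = (-4*m + x)/(-16*m^2 - 6*m*x + x^2)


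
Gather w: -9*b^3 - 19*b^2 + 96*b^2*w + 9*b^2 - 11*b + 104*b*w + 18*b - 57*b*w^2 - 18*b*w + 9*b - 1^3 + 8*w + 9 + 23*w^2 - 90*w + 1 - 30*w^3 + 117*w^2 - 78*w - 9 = -9*b^3 - 10*b^2 + 16*b - 30*w^3 + w^2*(140 - 57*b) + w*(96*b^2 + 86*b - 160)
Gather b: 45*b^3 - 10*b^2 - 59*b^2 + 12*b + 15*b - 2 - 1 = 45*b^3 - 69*b^2 + 27*b - 3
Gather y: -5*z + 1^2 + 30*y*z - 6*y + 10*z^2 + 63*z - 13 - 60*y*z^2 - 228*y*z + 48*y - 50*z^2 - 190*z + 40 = y*(-60*z^2 - 198*z + 42) - 40*z^2 - 132*z + 28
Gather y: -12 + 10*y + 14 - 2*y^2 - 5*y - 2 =-2*y^2 + 5*y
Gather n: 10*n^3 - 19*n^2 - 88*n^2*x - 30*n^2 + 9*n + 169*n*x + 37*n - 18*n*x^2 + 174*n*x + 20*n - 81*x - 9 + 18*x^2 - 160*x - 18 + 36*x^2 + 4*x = 10*n^3 + n^2*(-88*x - 49) + n*(-18*x^2 + 343*x + 66) + 54*x^2 - 237*x - 27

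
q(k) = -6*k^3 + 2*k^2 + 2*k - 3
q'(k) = -18*k^2 + 4*k + 2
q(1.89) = -32.58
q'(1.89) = -54.74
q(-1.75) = 31.78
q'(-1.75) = -60.12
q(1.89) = -32.58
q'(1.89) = -54.74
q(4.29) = -431.33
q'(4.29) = -312.11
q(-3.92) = 381.31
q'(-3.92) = -290.28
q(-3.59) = 293.21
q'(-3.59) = -244.35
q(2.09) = -44.86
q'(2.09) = -68.27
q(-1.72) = 30.01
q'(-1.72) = -58.13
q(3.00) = -141.00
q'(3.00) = -148.00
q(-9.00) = 4515.00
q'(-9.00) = -1492.00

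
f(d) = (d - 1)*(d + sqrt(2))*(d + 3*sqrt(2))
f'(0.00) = 0.34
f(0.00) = -6.00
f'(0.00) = 0.34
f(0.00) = -6.00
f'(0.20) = 2.33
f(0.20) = -5.74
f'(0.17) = 2.01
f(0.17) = -5.80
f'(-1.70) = -6.82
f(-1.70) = 1.96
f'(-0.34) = -2.48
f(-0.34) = -5.62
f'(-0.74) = -4.91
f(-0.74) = -4.11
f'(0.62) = 7.27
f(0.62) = -3.76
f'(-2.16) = -5.78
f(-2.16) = 4.91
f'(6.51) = 188.12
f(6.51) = 469.49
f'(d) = (d - 1)*(d + sqrt(2)) + (d - 1)*(d + 3*sqrt(2)) + (d + sqrt(2))*(d + 3*sqrt(2))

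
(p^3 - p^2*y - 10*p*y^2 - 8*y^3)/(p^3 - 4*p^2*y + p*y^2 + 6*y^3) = (p^2 - 2*p*y - 8*y^2)/(p^2 - 5*p*y + 6*y^2)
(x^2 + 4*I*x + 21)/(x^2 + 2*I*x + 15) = (x + 7*I)/(x + 5*I)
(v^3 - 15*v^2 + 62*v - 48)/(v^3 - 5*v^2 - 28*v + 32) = (v - 6)/(v + 4)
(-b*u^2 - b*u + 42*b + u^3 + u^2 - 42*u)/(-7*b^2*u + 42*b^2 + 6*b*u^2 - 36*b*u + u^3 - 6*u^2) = (u + 7)/(7*b + u)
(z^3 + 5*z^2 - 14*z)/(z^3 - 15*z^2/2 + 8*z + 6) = 2*z*(z + 7)/(2*z^2 - 11*z - 6)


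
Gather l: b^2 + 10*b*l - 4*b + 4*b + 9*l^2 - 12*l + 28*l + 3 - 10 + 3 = b^2 + 9*l^2 + l*(10*b + 16) - 4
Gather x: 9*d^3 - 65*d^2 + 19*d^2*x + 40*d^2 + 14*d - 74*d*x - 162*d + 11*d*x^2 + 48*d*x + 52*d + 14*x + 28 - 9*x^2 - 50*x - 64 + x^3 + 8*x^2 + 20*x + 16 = 9*d^3 - 25*d^2 - 96*d + x^3 + x^2*(11*d - 1) + x*(19*d^2 - 26*d - 16) - 20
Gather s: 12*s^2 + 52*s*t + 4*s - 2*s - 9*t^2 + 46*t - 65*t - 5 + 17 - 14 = 12*s^2 + s*(52*t + 2) - 9*t^2 - 19*t - 2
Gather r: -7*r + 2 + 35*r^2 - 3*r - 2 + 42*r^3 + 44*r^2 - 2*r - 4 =42*r^3 + 79*r^2 - 12*r - 4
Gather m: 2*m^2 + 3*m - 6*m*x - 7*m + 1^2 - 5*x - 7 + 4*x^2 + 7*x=2*m^2 + m*(-6*x - 4) + 4*x^2 + 2*x - 6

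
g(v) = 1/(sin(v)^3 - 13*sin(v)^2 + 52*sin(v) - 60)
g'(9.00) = 0.02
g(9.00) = -0.02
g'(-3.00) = 0.01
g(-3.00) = -0.01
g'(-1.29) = -0.00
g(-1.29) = -0.01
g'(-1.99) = 0.00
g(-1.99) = -0.01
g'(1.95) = 0.02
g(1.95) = -0.05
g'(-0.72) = -0.01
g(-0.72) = -0.01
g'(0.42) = -0.02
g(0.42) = -0.02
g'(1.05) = -0.03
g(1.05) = -0.04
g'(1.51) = -0.00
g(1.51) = -0.05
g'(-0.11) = -0.01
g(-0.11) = -0.02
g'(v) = (-3*sin(v)^2*cos(v) + 26*sin(v)*cos(v) - 52*cos(v))/(sin(v)^3 - 13*sin(v)^2 + 52*sin(v) - 60)^2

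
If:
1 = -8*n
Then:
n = -1/8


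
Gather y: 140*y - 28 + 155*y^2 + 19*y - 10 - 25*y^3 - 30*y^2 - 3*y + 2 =-25*y^3 + 125*y^2 + 156*y - 36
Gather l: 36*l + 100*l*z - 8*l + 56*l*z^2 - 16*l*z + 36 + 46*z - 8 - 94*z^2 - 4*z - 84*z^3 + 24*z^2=l*(56*z^2 + 84*z + 28) - 84*z^3 - 70*z^2 + 42*z + 28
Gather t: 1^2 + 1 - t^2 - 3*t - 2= -t^2 - 3*t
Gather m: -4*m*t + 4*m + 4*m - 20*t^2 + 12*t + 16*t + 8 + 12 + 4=m*(8 - 4*t) - 20*t^2 + 28*t + 24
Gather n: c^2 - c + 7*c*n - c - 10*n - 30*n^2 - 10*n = c^2 - 2*c - 30*n^2 + n*(7*c - 20)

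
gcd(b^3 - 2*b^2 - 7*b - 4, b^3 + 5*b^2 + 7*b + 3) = b^2 + 2*b + 1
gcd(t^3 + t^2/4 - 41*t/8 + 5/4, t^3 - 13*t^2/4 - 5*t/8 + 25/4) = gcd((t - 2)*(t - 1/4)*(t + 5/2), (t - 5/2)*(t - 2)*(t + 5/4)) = t - 2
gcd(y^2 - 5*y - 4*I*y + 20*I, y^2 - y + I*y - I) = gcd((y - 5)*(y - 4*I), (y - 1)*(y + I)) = 1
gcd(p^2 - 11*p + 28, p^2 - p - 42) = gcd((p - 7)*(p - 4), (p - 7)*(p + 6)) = p - 7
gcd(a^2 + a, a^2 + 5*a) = a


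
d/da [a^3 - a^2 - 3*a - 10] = 3*a^2 - 2*a - 3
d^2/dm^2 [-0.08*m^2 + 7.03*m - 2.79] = -0.160000000000000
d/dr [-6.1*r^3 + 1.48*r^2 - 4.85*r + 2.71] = -18.3*r^2 + 2.96*r - 4.85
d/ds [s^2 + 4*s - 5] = 2*s + 4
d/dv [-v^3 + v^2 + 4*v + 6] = -3*v^2 + 2*v + 4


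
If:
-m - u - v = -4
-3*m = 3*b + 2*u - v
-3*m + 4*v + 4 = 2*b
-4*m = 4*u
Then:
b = -8/7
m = 52/7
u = -52/7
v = 4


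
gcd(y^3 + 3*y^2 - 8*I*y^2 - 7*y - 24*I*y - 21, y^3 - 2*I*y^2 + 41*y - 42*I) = y^2 - 8*I*y - 7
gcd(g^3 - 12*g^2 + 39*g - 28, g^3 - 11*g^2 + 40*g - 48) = g - 4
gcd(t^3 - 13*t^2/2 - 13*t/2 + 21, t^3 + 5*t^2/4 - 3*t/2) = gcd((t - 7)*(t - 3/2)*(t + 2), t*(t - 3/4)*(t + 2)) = t + 2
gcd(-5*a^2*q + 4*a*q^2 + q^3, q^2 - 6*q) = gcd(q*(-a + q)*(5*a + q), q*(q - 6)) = q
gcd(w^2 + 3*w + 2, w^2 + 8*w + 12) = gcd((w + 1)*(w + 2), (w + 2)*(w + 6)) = w + 2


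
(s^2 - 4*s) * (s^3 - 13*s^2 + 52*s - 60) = s^5 - 17*s^4 + 104*s^3 - 268*s^2 + 240*s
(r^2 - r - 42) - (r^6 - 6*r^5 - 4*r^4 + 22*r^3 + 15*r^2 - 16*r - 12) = -r^6 + 6*r^5 + 4*r^4 - 22*r^3 - 14*r^2 + 15*r - 30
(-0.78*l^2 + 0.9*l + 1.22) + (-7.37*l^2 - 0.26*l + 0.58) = -8.15*l^2 + 0.64*l + 1.8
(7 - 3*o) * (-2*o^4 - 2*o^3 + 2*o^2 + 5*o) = 6*o^5 - 8*o^4 - 20*o^3 - o^2 + 35*o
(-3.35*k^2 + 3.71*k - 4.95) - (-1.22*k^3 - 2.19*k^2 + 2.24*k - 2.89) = 1.22*k^3 - 1.16*k^2 + 1.47*k - 2.06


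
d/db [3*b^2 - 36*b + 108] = 6*b - 36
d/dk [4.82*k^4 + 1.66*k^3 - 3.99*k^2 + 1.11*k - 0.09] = 19.28*k^3 + 4.98*k^2 - 7.98*k + 1.11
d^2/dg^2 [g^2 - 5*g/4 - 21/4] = 2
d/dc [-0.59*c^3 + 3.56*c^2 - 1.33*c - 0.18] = -1.77*c^2 + 7.12*c - 1.33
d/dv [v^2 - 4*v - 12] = 2*v - 4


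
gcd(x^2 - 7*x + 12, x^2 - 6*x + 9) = x - 3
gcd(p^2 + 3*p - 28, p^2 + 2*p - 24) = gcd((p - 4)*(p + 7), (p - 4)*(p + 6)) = p - 4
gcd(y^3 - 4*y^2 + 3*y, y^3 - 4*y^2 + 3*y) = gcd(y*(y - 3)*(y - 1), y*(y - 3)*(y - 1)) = y^3 - 4*y^2 + 3*y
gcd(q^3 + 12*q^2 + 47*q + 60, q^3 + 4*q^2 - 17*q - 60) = q^2 + 8*q + 15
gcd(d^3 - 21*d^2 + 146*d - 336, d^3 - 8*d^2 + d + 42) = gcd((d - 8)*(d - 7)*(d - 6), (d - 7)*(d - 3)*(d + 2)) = d - 7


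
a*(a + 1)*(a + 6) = a^3 + 7*a^2 + 6*a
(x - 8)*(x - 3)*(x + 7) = x^3 - 4*x^2 - 53*x + 168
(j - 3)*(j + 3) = j^2 - 9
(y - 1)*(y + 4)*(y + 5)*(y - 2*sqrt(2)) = y^4 - 2*sqrt(2)*y^3 + 8*y^3 - 16*sqrt(2)*y^2 + 11*y^2 - 22*sqrt(2)*y - 20*y + 40*sqrt(2)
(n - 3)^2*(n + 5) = n^3 - n^2 - 21*n + 45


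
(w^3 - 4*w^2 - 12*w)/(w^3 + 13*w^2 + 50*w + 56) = w*(w - 6)/(w^2 + 11*w + 28)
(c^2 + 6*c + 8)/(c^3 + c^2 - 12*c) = (c + 2)/(c*(c - 3))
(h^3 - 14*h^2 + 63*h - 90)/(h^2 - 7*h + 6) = (h^2 - 8*h + 15)/(h - 1)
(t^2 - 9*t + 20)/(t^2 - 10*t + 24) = (t - 5)/(t - 6)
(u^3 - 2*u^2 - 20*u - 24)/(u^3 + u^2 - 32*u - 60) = (u + 2)/(u + 5)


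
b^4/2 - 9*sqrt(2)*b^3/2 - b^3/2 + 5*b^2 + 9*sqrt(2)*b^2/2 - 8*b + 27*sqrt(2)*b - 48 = (b/2 + 1)*(b - 3)*(b - 8*sqrt(2))*(b - sqrt(2))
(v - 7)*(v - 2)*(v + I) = v^3 - 9*v^2 + I*v^2 + 14*v - 9*I*v + 14*I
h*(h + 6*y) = h^2 + 6*h*y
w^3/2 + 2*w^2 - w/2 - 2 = (w/2 + 1/2)*(w - 1)*(w + 4)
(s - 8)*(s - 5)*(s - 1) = s^3 - 14*s^2 + 53*s - 40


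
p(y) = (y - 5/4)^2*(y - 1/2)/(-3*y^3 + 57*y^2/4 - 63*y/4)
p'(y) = (y - 5/4)^2*(y - 1/2)*(9*y^2 - 57*y/2 + 63/4)/(-3*y^3 + 57*y^2/4 - 63*y/4)^2 + (y - 5/4)^2/(-3*y^3 + 57*y^2/4 - 63*y/4) + (y - 1/2)*(2*y - 5/2)/(-3*y^3 + 57*y^2/4 - 63*y/4) = (224*y^4 - 624*y^3 + 6*y^2 + 950*y - 525)/(24*y^2*(16*y^4 - 152*y^3 + 529*y^2 - 798*y + 441))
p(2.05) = 0.57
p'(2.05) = 0.21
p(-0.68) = -0.24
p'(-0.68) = -0.07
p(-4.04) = -0.26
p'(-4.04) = 0.01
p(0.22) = 0.11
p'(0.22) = -0.96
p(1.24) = -0.00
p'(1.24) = 0.00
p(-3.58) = -0.25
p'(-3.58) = 0.01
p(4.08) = -0.93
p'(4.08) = 0.57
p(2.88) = 5.40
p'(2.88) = 47.22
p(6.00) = -0.54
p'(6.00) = 0.07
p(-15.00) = -0.30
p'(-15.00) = 0.00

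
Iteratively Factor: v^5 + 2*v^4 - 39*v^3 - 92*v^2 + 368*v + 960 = (v - 4)*(v^4 + 6*v^3 - 15*v^2 - 152*v - 240) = (v - 5)*(v - 4)*(v^3 + 11*v^2 + 40*v + 48) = (v - 5)*(v - 4)*(v + 4)*(v^2 + 7*v + 12) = (v - 5)*(v - 4)*(v + 3)*(v + 4)*(v + 4)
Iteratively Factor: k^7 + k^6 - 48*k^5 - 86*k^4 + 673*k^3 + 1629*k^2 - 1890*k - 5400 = (k - 2)*(k^6 + 3*k^5 - 42*k^4 - 170*k^3 + 333*k^2 + 2295*k + 2700) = (k - 2)*(k + 3)*(k^5 - 42*k^3 - 44*k^2 + 465*k + 900) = (k - 2)*(k + 3)^2*(k^4 - 3*k^3 - 33*k^2 + 55*k + 300) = (k - 5)*(k - 2)*(k + 3)^2*(k^3 + 2*k^2 - 23*k - 60) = (k - 5)*(k - 2)*(k + 3)^2*(k + 4)*(k^2 - 2*k - 15) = (k - 5)*(k - 2)*(k + 3)^3*(k + 4)*(k - 5)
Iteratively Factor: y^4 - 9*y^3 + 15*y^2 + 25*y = (y - 5)*(y^3 - 4*y^2 - 5*y) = y*(y - 5)*(y^2 - 4*y - 5) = y*(y - 5)*(y + 1)*(y - 5)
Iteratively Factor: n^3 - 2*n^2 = (n)*(n^2 - 2*n) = n*(n - 2)*(n)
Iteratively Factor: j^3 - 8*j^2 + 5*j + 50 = (j - 5)*(j^2 - 3*j - 10) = (j - 5)*(j + 2)*(j - 5)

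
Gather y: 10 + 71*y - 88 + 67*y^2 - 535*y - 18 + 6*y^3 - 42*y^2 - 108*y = 6*y^3 + 25*y^2 - 572*y - 96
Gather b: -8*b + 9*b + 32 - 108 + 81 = b + 5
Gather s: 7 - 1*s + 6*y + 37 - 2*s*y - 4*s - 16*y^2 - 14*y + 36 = s*(-2*y - 5) - 16*y^2 - 8*y + 80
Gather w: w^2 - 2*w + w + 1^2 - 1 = w^2 - w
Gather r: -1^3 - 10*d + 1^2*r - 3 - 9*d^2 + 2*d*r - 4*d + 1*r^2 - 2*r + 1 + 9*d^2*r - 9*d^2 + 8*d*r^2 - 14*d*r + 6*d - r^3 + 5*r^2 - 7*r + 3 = -18*d^2 - 8*d - r^3 + r^2*(8*d + 6) + r*(9*d^2 - 12*d - 8)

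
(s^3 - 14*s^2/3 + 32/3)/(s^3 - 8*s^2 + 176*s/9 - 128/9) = 3*(3*s^2 - 2*s - 8)/(9*s^2 - 36*s + 32)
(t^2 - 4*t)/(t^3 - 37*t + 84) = t/(t^2 + 4*t - 21)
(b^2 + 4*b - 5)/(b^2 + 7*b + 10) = (b - 1)/(b + 2)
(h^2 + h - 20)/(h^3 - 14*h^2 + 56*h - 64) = (h + 5)/(h^2 - 10*h + 16)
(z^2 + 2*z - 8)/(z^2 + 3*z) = (z^2 + 2*z - 8)/(z*(z + 3))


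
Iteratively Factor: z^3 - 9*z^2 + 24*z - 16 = (z - 4)*(z^2 - 5*z + 4) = (z - 4)^2*(z - 1)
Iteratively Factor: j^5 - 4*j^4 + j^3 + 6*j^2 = (j - 3)*(j^4 - j^3 - 2*j^2) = (j - 3)*(j + 1)*(j^3 - 2*j^2) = j*(j - 3)*(j + 1)*(j^2 - 2*j) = j*(j - 3)*(j - 2)*(j + 1)*(j)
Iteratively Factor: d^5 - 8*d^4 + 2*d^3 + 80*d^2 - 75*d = (d - 5)*(d^4 - 3*d^3 - 13*d^2 + 15*d) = (d - 5)*(d - 1)*(d^3 - 2*d^2 - 15*d) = (d - 5)*(d - 1)*(d + 3)*(d^2 - 5*d) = d*(d - 5)*(d - 1)*(d + 3)*(d - 5)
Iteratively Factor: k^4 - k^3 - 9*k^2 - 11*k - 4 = (k + 1)*(k^3 - 2*k^2 - 7*k - 4) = (k + 1)^2*(k^2 - 3*k - 4) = (k + 1)^3*(k - 4)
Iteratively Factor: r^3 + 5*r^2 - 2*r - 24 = (r + 3)*(r^2 + 2*r - 8) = (r + 3)*(r + 4)*(r - 2)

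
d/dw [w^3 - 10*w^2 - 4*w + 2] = 3*w^2 - 20*w - 4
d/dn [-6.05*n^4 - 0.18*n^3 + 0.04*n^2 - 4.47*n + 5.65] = -24.2*n^3 - 0.54*n^2 + 0.08*n - 4.47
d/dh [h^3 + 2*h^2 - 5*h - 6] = 3*h^2 + 4*h - 5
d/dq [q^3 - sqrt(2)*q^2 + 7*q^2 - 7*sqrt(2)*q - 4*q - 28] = 3*q^2 - 2*sqrt(2)*q + 14*q - 7*sqrt(2) - 4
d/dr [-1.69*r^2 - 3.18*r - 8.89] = -3.38*r - 3.18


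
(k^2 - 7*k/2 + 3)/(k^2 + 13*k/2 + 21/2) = (2*k^2 - 7*k + 6)/(2*k^2 + 13*k + 21)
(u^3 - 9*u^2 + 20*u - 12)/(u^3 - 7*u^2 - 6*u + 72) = (u^2 - 3*u + 2)/(u^2 - u - 12)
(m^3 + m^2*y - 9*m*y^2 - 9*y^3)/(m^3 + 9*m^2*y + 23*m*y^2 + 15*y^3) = (m - 3*y)/(m + 5*y)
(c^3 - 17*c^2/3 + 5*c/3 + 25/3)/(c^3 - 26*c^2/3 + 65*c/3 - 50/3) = (c + 1)/(c - 2)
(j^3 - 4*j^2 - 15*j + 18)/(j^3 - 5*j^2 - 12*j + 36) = (j - 1)/(j - 2)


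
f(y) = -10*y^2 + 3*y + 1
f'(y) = 3 - 20*y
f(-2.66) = -77.74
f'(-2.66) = 56.20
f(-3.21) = -111.67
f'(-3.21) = 67.20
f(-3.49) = -131.27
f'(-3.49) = 72.80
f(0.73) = -2.14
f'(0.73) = -11.60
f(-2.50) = -69.00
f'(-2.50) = 53.00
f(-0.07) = 0.74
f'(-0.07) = 4.40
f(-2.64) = -76.62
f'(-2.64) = 55.80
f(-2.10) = -49.40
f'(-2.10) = 45.00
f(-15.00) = -2294.00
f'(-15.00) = 303.00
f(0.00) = 1.00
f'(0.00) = 3.00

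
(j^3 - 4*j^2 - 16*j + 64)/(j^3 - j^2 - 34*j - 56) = (j^2 - 8*j + 16)/(j^2 - 5*j - 14)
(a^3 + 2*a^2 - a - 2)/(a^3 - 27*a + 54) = (a^3 + 2*a^2 - a - 2)/(a^3 - 27*a + 54)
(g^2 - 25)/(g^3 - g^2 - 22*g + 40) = (g - 5)/(g^2 - 6*g + 8)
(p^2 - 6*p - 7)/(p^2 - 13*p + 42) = (p + 1)/(p - 6)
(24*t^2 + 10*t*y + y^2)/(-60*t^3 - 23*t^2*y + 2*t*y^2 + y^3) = (6*t + y)/(-15*t^2 - 2*t*y + y^2)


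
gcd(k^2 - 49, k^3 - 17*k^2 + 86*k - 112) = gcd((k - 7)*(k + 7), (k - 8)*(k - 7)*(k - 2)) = k - 7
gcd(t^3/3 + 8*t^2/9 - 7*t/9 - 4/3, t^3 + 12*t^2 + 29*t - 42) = 1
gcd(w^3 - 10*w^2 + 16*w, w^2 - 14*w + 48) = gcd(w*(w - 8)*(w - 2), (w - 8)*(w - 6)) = w - 8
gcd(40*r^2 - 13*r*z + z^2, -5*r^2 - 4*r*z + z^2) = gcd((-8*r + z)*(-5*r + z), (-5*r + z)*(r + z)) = -5*r + z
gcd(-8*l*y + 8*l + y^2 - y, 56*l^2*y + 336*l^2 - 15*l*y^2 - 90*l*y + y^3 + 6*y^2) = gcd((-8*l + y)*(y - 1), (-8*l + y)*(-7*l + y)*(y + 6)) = -8*l + y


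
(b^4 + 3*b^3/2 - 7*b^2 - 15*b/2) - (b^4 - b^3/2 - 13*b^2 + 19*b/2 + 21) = 2*b^3 + 6*b^2 - 17*b - 21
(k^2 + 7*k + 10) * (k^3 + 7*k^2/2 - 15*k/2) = k^5 + 21*k^4/2 + 27*k^3 - 35*k^2/2 - 75*k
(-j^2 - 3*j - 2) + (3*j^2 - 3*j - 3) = 2*j^2 - 6*j - 5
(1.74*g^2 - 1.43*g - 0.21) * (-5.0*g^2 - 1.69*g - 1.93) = -8.7*g^4 + 4.2094*g^3 + 0.108499999999999*g^2 + 3.1148*g + 0.4053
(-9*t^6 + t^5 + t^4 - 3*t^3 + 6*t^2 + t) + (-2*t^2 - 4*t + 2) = -9*t^6 + t^5 + t^4 - 3*t^3 + 4*t^2 - 3*t + 2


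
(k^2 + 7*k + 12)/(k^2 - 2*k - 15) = (k + 4)/(k - 5)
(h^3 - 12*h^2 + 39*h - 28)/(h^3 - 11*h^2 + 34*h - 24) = (h - 7)/(h - 6)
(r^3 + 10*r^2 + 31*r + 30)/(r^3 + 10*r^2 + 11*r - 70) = (r^2 + 5*r + 6)/(r^2 + 5*r - 14)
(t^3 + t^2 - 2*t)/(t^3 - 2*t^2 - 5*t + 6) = t/(t - 3)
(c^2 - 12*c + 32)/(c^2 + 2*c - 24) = (c - 8)/(c + 6)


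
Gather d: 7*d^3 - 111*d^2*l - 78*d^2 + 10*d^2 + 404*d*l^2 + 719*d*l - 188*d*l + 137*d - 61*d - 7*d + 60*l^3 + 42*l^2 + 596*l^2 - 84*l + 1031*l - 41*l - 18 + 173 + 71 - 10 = 7*d^3 + d^2*(-111*l - 68) + d*(404*l^2 + 531*l + 69) + 60*l^3 + 638*l^2 + 906*l + 216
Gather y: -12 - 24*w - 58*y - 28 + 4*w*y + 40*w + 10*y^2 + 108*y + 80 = 16*w + 10*y^2 + y*(4*w + 50) + 40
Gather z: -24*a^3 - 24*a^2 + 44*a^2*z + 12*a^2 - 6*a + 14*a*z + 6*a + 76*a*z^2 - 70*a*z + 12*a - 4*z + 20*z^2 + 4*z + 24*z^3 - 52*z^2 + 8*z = -24*a^3 - 12*a^2 + 12*a + 24*z^3 + z^2*(76*a - 32) + z*(44*a^2 - 56*a + 8)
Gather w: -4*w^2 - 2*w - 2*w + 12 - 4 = -4*w^2 - 4*w + 8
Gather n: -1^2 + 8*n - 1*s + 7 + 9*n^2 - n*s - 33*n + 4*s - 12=9*n^2 + n*(-s - 25) + 3*s - 6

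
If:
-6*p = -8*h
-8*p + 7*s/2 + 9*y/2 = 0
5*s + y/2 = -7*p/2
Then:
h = 249*y/836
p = 83*y/209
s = -79*y/209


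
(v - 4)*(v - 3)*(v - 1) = v^3 - 8*v^2 + 19*v - 12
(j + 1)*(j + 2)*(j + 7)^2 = j^4 + 17*j^3 + 93*j^2 + 175*j + 98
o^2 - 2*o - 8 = (o - 4)*(o + 2)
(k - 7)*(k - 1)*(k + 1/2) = k^3 - 15*k^2/2 + 3*k + 7/2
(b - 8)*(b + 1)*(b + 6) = b^3 - b^2 - 50*b - 48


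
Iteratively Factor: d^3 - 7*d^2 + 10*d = (d)*(d^2 - 7*d + 10) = d*(d - 2)*(d - 5)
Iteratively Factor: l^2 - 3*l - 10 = (l - 5)*(l + 2)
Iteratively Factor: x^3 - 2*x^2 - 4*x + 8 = (x + 2)*(x^2 - 4*x + 4) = (x - 2)*(x + 2)*(x - 2)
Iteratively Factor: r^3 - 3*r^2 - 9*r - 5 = (r + 1)*(r^2 - 4*r - 5) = (r - 5)*(r + 1)*(r + 1)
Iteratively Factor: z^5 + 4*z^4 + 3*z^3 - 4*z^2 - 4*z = (z - 1)*(z^4 + 5*z^3 + 8*z^2 + 4*z) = (z - 1)*(z + 1)*(z^3 + 4*z^2 + 4*z) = z*(z - 1)*(z + 1)*(z^2 + 4*z + 4) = z*(z - 1)*(z + 1)*(z + 2)*(z + 2)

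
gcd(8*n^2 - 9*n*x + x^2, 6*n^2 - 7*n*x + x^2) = -n + x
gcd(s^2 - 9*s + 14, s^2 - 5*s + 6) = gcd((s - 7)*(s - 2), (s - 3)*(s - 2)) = s - 2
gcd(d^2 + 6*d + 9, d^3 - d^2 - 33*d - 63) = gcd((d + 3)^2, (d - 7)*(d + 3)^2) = d^2 + 6*d + 9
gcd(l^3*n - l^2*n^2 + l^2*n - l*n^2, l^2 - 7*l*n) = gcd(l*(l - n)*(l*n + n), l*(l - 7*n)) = l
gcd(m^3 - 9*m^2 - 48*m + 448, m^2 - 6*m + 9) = 1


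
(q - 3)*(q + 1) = q^2 - 2*q - 3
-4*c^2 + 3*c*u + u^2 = (-c + u)*(4*c + u)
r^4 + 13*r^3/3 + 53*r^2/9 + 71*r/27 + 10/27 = (r + 1/3)^2*(r + 5/3)*(r + 2)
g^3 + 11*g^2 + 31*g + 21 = (g + 1)*(g + 3)*(g + 7)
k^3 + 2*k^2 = k^2*(k + 2)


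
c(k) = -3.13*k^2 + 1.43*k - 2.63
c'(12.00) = -73.69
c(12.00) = -436.19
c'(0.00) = 1.43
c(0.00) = -2.63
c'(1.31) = -6.77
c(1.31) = -6.13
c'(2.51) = -14.28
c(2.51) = -18.76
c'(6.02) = -36.26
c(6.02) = -107.45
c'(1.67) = -9.02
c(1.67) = -8.97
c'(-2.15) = 14.89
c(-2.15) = -20.17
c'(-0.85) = 6.75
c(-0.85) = -6.11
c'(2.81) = -16.16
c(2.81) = -23.33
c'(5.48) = -32.87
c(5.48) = -88.79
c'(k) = 1.43 - 6.26*k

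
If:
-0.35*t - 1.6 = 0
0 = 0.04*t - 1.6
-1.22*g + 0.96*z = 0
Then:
No Solution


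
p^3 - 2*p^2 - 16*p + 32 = (p - 4)*(p - 2)*(p + 4)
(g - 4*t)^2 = g^2 - 8*g*t + 16*t^2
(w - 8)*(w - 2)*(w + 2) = w^3 - 8*w^2 - 4*w + 32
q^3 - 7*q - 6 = (q - 3)*(q + 1)*(q + 2)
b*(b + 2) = b^2 + 2*b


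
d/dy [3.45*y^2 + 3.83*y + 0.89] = 6.9*y + 3.83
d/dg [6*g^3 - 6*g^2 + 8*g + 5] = 18*g^2 - 12*g + 8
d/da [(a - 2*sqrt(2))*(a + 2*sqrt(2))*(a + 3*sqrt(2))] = 3*a^2 + 6*sqrt(2)*a - 8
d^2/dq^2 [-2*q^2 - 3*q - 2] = -4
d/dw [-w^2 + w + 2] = 1 - 2*w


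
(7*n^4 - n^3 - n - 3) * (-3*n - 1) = -21*n^5 - 4*n^4 + n^3 + 3*n^2 + 10*n + 3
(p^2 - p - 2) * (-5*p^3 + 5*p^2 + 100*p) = -5*p^5 + 10*p^4 + 105*p^3 - 110*p^2 - 200*p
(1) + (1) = 2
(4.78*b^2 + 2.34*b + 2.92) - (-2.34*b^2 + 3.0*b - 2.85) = 7.12*b^2 - 0.66*b + 5.77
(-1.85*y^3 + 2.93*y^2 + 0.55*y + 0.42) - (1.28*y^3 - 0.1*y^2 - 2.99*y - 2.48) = -3.13*y^3 + 3.03*y^2 + 3.54*y + 2.9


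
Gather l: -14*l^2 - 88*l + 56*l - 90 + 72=-14*l^2 - 32*l - 18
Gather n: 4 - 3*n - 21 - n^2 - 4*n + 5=-n^2 - 7*n - 12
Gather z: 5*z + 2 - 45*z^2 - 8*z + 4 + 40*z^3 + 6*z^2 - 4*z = 40*z^3 - 39*z^2 - 7*z + 6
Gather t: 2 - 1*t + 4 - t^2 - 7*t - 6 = -t^2 - 8*t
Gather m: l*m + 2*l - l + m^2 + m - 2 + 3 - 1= l + m^2 + m*(l + 1)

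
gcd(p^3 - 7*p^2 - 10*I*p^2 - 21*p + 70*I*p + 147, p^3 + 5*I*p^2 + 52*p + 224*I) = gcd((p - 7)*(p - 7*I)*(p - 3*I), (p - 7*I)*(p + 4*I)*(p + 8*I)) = p - 7*I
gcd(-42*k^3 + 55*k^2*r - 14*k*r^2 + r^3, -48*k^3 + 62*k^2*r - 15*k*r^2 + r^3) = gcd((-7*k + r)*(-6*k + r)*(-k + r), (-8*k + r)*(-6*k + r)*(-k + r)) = 6*k^2 - 7*k*r + r^2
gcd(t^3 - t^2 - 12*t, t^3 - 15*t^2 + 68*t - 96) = t - 4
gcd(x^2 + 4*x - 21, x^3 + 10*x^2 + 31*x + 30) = 1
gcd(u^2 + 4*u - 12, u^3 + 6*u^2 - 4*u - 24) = u^2 + 4*u - 12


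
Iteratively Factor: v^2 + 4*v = (v + 4)*(v)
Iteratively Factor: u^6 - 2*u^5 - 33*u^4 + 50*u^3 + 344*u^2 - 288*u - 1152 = (u - 4)*(u^5 + 2*u^4 - 25*u^3 - 50*u^2 + 144*u + 288) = (u - 4)^2*(u^4 + 6*u^3 - u^2 - 54*u - 72) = (u - 4)^2*(u + 3)*(u^3 + 3*u^2 - 10*u - 24) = (u - 4)^2*(u + 3)*(u + 4)*(u^2 - u - 6) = (u - 4)^2*(u - 3)*(u + 3)*(u + 4)*(u + 2)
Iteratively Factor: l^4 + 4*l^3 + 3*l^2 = (l)*(l^3 + 4*l^2 + 3*l) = l^2*(l^2 + 4*l + 3) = l^2*(l + 1)*(l + 3)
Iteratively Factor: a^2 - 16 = (a + 4)*(a - 4)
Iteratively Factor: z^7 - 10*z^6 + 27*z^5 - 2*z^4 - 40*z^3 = (z - 4)*(z^6 - 6*z^5 + 3*z^4 + 10*z^3) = (z - 4)*(z + 1)*(z^5 - 7*z^4 + 10*z^3) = z*(z - 4)*(z + 1)*(z^4 - 7*z^3 + 10*z^2) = z^2*(z - 4)*(z + 1)*(z^3 - 7*z^2 + 10*z) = z^3*(z - 4)*(z + 1)*(z^2 - 7*z + 10) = z^3*(z - 5)*(z - 4)*(z + 1)*(z - 2)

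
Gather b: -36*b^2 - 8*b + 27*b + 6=-36*b^2 + 19*b + 6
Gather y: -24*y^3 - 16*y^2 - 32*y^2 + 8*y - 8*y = -24*y^3 - 48*y^2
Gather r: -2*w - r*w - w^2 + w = -r*w - w^2 - w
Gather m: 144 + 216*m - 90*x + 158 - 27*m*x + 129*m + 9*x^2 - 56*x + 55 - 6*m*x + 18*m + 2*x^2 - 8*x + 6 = m*(363 - 33*x) + 11*x^2 - 154*x + 363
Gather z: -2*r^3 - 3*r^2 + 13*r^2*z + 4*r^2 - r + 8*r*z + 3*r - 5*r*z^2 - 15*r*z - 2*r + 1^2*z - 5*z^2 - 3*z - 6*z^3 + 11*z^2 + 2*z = -2*r^3 + r^2 - 6*z^3 + z^2*(6 - 5*r) + z*(13*r^2 - 7*r)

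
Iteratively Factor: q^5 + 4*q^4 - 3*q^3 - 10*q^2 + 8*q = (q - 1)*(q^4 + 5*q^3 + 2*q^2 - 8*q) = (q - 1)*(q + 2)*(q^3 + 3*q^2 - 4*q) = (q - 1)^2*(q + 2)*(q^2 + 4*q) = (q - 1)^2*(q + 2)*(q + 4)*(q)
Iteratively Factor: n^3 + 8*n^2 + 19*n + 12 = (n + 1)*(n^2 + 7*n + 12) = (n + 1)*(n + 3)*(n + 4)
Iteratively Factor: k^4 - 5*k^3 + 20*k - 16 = (k - 1)*(k^3 - 4*k^2 - 4*k + 16) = (k - 2)*(k - 1)*(k^2 - 2*k - 8) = (k - 2)*(k - 1)*(k + 2)*(k - 4)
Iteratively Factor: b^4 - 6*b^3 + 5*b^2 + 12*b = (b + 1)*(b^3 - 7*b^2 + 12*b) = (b - 3)*(b + 1)*(b^2 - 4*b) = b*(b - 3)*(b + 1)*(b - 4)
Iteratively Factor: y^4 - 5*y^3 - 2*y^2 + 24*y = (y + 2)*(y^3 - 7*y^2 + 12*y) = y*(y + 2)*(y^2 - 7*y + 12) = y*(y - 4)*(y + 2)*(y - 3)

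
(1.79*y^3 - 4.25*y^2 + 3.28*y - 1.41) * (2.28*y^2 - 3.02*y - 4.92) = 4.0812*y^5 - 15.0958*y^4 + 11.5066*y^3 + 7.7896*y^2 - 11.8794*y + 6.9372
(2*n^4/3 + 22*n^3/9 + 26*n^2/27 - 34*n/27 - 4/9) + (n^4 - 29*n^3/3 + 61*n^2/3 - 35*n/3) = 5*n^4/3 - 65*n^3/9 + 575*n^2/27 - 349*n/27 - 4/9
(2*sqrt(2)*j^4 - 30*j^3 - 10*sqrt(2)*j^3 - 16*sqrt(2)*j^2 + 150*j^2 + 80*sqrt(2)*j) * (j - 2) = 2*sqrt(2)*j^5 - 30*j^4 - 14*sqrt(2)*j^4 + 4*sqrt(2)*j^3 + 210*j^3 - 300*j^2 + 112*sqrt(2)*j^2 - 160*sqrt(2)*j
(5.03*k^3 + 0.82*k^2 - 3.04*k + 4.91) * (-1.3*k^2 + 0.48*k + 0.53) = -6.539*k^5 + 1.3484*k^4 + 7.0115*k^3 - 7.4076*k^2 + 0.7456*k + 2.6023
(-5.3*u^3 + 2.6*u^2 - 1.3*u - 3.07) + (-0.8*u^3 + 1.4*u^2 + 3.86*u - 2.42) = -6.1*u^3 + 4.0*u^2 + 2.56*u - 5.49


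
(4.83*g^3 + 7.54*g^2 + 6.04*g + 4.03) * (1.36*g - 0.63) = 6.5688*g^4 + 7.2115*g^3 + 3.4642*g^2 + 1.6756*g - 2.5389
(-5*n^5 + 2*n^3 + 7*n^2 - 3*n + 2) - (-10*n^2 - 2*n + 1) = -5*n^5 + 2*n^3 + 17*n^2 - n + 1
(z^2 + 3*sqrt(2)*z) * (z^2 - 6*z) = z^4 - 6*z^3 + 3*sqrt(2)*z^3 - 18*sqrt(2)*z^2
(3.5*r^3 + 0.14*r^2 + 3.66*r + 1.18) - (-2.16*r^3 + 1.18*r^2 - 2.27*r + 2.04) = 5.66*r^3 - 1.04*r^2 + 5.93*r - 0.86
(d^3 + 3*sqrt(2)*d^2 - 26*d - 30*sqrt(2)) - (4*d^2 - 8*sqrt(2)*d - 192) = d^3 - 4*d^2 + 3*sqrt(2)*d^2 - 26*d + 8*sqrt(2)*d - 30*sqrt(2) + 192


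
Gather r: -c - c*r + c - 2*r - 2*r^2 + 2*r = -c*r - 2*r^2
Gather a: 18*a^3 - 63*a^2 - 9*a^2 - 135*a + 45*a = 18*a^3 - 72*a^2 - 90*a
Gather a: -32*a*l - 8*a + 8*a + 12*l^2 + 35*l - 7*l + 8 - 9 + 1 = -32*a*l + 12*l^2 + 28*l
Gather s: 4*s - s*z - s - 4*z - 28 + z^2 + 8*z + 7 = s*(3 - z) + z^2 + 4*z - 21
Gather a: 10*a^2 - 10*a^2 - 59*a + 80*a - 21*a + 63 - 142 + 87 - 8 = 0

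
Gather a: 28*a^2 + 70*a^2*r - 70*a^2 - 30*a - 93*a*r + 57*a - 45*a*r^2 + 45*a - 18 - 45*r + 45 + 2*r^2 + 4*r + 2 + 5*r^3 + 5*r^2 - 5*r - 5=a^2*(70*r - 42) + a*(-45*r^2 - 93*r + 72) + 5*r^3 + 7*r^2 - 46*r + 24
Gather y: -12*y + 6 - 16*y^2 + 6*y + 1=-16*y^2 - 6*y + 7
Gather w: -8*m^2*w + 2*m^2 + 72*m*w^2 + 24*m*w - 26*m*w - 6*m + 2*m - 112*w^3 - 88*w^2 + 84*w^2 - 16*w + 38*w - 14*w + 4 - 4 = 2*m^2 - 4*m - 112*w^3 + w^2*(72*m - 4) + w*(-8*m^2 - 2*m + 8)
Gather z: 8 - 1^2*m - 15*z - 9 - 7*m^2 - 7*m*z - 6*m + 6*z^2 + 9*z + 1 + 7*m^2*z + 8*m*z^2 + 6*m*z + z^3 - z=-7*m^2 - 7*m + z^3 + z^2*(8*m + 6) + z*(7*m^2 - m - 7)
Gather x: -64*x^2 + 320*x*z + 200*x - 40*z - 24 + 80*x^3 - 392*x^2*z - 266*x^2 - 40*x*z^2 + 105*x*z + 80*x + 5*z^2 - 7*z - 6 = 80*x^3 + x^2*(-392*z - 330) + x*(-40*z^2 + 425*z + 280) + 5*z^2 - 47*z - 30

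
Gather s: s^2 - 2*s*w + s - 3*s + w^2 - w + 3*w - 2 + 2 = s^2 + s*(-2*w - 2) + w^2 + 2*w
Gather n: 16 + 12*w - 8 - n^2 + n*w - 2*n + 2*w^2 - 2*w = -n^2 + n*(w - 2) + 2*w^2 + 10*w + 8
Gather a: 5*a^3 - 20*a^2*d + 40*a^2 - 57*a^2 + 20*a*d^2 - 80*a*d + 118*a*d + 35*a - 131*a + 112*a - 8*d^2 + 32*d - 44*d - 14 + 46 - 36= 5*a^3 + a^2*(-20*d - 17) + a*(20*d^2 + 38*d + 16) - 8*d^2 - 12*d - 4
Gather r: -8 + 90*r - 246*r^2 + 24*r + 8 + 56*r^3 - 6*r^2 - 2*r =56*r^3 - 252*r^2 + 112*r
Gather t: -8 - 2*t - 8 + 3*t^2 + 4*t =3*t^2 + 2*t - 16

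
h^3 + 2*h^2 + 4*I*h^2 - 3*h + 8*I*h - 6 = (h + 2)*(h + I)*(h + 3*I)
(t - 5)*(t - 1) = t^2 - 6*t + 5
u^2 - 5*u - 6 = (u - 6)*(u + 1)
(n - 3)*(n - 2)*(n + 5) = n^3 - 19*n + 30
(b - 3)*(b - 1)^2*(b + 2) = b^4 - 3*b^3 - 3*b^2 + 11*b - 6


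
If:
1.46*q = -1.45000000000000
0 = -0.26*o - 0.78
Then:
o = -3.00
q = -0.99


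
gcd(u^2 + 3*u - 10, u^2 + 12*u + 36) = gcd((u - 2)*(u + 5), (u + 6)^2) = 1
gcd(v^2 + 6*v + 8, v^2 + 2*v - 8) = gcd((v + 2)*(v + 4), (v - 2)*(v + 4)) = v + 4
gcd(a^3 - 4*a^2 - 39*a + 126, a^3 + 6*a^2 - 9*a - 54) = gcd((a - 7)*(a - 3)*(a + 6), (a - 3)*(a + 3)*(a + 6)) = a^2 + 3*a - 18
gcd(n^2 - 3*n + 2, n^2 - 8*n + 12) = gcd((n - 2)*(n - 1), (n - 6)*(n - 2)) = n - 2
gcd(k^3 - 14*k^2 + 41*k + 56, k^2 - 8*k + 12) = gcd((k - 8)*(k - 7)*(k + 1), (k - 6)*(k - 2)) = 1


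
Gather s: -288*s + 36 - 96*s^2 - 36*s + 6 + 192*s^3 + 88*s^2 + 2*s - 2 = 192*s^3 - 8*s^2 - 322*s + 40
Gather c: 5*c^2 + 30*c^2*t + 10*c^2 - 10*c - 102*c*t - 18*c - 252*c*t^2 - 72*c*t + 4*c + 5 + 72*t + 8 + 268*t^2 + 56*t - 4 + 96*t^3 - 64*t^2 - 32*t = c^2*(30*t + 15) + c*(-252*t^2 - 174*t - 24) + 96*t^3 + 204*t^2 + 96*t + 9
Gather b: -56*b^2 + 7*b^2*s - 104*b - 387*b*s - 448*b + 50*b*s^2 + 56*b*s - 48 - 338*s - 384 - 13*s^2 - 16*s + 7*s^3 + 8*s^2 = b^2*(7*s - 56) + b*(50*s^2 - 331*s - 552) + 7*s^3 - 5*s^2 - 354*s - 432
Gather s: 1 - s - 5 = -s - 4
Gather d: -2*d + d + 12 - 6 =6 - d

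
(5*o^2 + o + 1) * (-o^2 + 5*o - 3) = -5*o^4 + 24*o^3 - 11*o^2 + 2*o - 3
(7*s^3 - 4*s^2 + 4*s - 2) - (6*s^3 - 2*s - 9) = s^3 - 4*s^2 + 6*s + 7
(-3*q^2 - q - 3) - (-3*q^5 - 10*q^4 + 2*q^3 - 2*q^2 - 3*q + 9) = 3*q^5 + 10*q^4 - 2*q^3 - q^2 + 2*q - 12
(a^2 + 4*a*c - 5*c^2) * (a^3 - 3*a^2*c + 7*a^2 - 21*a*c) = a^5 + a^4*c + 7*a^4 - 17*a^3*c^2 + 7*a^3*c + 15*a^2*c^3 - 119*a^2*c^2 + 105*a*c^3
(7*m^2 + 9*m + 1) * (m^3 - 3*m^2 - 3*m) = 7*m^5 - 12*m^4 - 47*m^3 - 30*m^2 - 3*m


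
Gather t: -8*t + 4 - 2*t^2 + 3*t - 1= -2*t^2 - 5*t + 3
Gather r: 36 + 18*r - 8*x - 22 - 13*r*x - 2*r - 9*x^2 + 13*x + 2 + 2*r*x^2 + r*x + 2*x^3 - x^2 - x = r*(2*x^2 - 12*x + 16) + 2*x^3 - 10*x^2 + 4*x + 16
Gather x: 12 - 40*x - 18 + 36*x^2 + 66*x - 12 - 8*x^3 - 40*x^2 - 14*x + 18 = -8*x^3 - 4*x^2 + 12*x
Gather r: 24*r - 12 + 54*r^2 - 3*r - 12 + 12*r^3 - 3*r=12*r^3 + 54*r^2 + 18*r - 24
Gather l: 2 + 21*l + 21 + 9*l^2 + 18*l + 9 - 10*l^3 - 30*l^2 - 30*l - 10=-10*l^3 - 21*l^2 + 9*l + 22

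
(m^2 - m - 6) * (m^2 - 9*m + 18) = m^4 - 10*m^3 + 21*m^2 + 36*m - 108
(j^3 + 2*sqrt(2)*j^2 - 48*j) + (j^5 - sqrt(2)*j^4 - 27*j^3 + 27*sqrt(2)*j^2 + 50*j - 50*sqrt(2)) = j^5 - sqrt(2)*j^4 - 26*j^3 + 29*sqrt(2)*j^2 + 2*j - 50*sqrt(2)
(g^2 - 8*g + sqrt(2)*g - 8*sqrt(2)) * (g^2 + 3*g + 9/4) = g^4 - 5*g^3 + sqrt(2)*g^3 - 87*g^2/4 - 5*sqrt(2)*g^2 - 87*sqrt(2)*g/4 - 18*g - 18*sqrt(2)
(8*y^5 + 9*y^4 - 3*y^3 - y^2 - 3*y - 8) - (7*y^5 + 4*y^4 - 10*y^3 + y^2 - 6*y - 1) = y^5 + 5*y^4 + 7*y^3 - 2*y^2 + 3*y - 7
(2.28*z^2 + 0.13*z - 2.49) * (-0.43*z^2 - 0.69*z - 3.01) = -0.9804*z^4 - 1.6291*z^3 - 5.8818*z^2 + 1.3268*z + 7.4949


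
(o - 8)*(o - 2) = o^2 - 10*o + 16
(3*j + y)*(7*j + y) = 21*j^2 + 10*j*y + y^2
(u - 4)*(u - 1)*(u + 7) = u^3 + 2*u^2 - 31*u + 28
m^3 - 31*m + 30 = (m - 5)*(m - 1)*(m + 6)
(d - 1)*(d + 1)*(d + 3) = d^3 + 3*d^2 - d - 3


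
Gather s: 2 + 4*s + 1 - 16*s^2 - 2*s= -16*s^2 + 2*s + 3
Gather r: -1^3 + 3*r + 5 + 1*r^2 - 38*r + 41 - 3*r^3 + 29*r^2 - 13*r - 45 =-3*r^3 + 30*r^2 - 48*r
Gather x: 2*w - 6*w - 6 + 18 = 12 - 4*w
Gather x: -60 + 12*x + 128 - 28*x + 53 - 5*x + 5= 126 - 21*x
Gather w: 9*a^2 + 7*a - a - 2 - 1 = 9*a^2 + 6*a - 3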